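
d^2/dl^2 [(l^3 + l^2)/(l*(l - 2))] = 12/(l^3 - 6*l^2 + 12*l - 8)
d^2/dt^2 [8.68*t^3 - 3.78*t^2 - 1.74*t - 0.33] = 52.08*t - 7.56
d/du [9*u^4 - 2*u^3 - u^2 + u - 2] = 36*u^3 - 6*u^2 - 2*u + 1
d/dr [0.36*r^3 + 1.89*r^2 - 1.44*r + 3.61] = 1.08*r^2 + 3.78*r - 1.44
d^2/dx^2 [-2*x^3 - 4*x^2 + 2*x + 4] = -12*x - 8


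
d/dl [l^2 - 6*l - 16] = 2*l - 6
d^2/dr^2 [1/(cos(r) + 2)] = (sin(r)^2 + 2*cos(r) + 1)/(cos(r) + 2)^3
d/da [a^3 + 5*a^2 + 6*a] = 3*a^2 + 10*a + 6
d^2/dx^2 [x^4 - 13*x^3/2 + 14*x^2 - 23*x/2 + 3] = 12*x^2 - 39*x + 28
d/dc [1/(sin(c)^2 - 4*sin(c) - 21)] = 2*(2 - sin(c))*cos(c)/((sin(c) - 7)^2*(sin(c) + 3)^2)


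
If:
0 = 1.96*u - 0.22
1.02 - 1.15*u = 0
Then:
No Solution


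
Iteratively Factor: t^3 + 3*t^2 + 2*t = (t + 1)*(t^2 + 2*t) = t*(t + 1)*(t + 2)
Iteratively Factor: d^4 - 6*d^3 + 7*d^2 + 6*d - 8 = (d + 1)*(d^3 - 7*d^2 + 14*d - 8) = (d - 2)*(d + 1)*(d^2 - 5*d + 4) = (d - 4)*(d - 2)*(d + 1)*(d - 1)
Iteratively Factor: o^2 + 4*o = (o + 4)*(o)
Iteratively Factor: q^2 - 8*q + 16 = (q - 4)*(q - 4)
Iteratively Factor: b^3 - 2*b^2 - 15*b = (b - 5)*(b^2 + 3*b) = b*(b - 5)*(b + 3)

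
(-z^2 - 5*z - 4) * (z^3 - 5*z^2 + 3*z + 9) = -z^5 + 18*z^3 - 4*z^2 - 57*z - 36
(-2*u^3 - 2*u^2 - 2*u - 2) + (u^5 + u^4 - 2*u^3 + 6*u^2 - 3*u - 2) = u^5 + u^4 - 4*u^3 + 4*u^2 - 5*u - 4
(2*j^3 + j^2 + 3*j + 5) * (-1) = -2*j^3 - j^2 - 3*j - 5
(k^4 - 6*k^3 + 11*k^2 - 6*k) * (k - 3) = k^5 - 9*k^4 + 29*k^3 - 39*k^2 + 18*k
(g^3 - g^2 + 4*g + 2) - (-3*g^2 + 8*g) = g^3 + 2*g^2 - 4*g + 2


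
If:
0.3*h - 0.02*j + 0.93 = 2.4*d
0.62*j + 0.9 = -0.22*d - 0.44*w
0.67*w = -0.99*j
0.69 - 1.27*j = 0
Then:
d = -4.02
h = -35.20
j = 0.54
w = -0.80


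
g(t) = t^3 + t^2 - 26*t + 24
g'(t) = 3*t^2 + 2*t - 26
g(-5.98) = 1.39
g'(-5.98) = 69.32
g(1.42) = -8.04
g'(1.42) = -17.11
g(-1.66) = 65.34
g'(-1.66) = -21.05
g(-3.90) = 81.29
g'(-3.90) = 11.83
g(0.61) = 8.74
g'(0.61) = -23.66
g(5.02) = 45.19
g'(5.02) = 59.64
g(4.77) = 31.26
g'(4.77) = 51.80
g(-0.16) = 28.18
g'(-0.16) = -26.24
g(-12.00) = -1248.00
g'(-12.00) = 382.00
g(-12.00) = -1248.00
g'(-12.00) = 382.00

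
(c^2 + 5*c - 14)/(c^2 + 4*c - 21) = (c - 2)/(c - 3)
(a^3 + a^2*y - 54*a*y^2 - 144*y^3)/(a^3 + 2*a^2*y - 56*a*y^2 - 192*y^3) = (a + 3*y)/(a + 4*y)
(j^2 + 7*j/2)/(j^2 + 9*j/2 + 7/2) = j/(j + 1)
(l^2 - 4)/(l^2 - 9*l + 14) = (l + 2)/(l - 7)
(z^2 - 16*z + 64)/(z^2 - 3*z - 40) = (z - 8)/(z + 5)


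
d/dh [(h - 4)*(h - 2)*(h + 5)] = 3*h^2 - 2*h - 22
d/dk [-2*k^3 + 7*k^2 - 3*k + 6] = -6*k^2 + 14*k - 3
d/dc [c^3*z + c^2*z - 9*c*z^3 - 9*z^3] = z*(3*c^2 + 2*c - 9*z^2)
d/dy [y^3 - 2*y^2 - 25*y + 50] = 3*y^2 - 4*y - 25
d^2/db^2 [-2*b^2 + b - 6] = -4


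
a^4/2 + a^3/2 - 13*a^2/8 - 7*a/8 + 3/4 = (a/2 + 1)*(a - 3/2)*(a - 1/2)*(a + 1)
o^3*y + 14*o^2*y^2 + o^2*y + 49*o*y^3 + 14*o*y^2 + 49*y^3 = (o + 7*y)^2*(o*y + y)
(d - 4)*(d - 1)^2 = d^3 - 6*d^2 + 9*d - 4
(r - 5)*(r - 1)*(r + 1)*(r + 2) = r^4 - 3*r^3 - 11*r^2 + 3*r + 10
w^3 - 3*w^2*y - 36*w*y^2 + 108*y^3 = (w - 6*y)*(w - 3*y)*(w + 6*y)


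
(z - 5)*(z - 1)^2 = z^3 - 7*z^2 + 11*z - 5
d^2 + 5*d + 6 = (d + 2)*(d + 3)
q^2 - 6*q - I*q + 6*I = (q - 6)*(q - I)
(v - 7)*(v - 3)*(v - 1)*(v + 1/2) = v^4 - 21*v^3/2 + 51*v^2/2 - 11*v/2 - 21/2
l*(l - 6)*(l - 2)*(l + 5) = l^4 - 3*l^3 - 28*l^2 + 60*l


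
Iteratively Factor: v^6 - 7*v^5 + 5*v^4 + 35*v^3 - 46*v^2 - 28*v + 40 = (v - 5)*(v^5 - 2*v^4 - 5*v^3 + 10*v^2 + 4*v - 8) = (v - 5)*(v + 2)*(v^4 - 4*v^3 + 3*v^2 + 4*v - 4) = (v - 5)*(v - 2)*(v + 2)*(v^3 - 2*v^2 - v + 2) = (v - 5)*(v - 2)*(v + 1)*(v + 2)*(v^2 - 3*v + 2) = (v - 5)*(v - 2)*(v - 1)*(v + 1)*(v + 2)*(v - 2)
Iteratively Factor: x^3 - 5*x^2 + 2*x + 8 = (x - 2)*(x^2 - 3*x - 4) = (x - 2)*(x + 1)*(x - 4)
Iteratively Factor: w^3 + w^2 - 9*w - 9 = (w - 3)*(w^2 + 4*w + 3) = (w - 3)*(w + 3)*(w + 1)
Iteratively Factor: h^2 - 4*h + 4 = (h - 2)*(h - 2)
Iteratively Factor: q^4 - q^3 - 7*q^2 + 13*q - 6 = (q - 2)*(q^3 + q^2 - 5*q + 3) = (q - 2)*(q + 3)*(q^2 - 2*q + 1) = (q - 2)*(q - 1)*(q + 3)*(q - 1)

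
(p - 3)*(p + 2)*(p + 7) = p^3 + 6*p^2 - 13*p - 42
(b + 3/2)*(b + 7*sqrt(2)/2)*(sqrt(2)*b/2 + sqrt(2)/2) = sqrt(2)*b^3/2 + 5*sqrt(2)*b^2/4 + 7*b^2/2 + 3*sqrt(2)*b/4 + 35*b/4 + 21/4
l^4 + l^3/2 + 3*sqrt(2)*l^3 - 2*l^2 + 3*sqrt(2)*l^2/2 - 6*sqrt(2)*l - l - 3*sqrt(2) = (l + 1/2)*(l - sqrt(2))*(l + sqrt(2))*(l + 3*sqrt(2))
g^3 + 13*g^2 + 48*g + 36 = (g + 1)*(g + 6)^2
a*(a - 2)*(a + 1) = a^3 - a^2 - 2*a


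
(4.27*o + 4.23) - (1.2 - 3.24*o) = 7.51*o + 3.03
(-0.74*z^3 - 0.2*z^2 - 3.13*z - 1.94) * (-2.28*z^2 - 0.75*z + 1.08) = 1.6872*z^5 + 1.011*z^4 + 6.4872*z^3 + 6.5547*z^2 - 1.9254*z - 2.0952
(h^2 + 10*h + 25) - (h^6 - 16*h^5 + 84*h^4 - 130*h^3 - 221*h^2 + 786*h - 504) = -h^6 + 16*h^5 - 84*h^4 + 130*h^3 + 222*h^2 - 776*h + 529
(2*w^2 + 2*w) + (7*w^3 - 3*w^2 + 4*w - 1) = 7*w^3 - w^2 + 6*w - 1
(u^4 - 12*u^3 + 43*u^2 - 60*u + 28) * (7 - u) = -u^5 + 19*u^4 - 127*u^3 + 361*u^2 - 448*u + 196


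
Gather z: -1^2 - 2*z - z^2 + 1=-z^2 - 2*z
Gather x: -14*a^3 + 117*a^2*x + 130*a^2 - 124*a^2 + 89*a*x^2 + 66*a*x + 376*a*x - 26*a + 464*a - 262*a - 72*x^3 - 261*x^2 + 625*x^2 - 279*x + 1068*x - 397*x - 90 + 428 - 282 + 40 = -14*a^3 + 6*a^2 + 176*a - 72*x^3 + x^2*(89*a + 364) + x*(117*a^2 + 442*a + 392) + 96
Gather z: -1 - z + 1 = -z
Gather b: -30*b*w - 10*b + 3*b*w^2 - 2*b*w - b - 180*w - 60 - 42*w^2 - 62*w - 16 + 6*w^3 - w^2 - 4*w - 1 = b*(3*w^2 - 32*w - 11) + 6*w^3 - 43*w^2 - 246*w - 77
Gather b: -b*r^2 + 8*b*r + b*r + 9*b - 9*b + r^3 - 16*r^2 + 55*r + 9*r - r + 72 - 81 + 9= b*(-r^2 + 9*r) + r^3 - 16*r^2 + 63*r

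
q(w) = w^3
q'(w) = 3*w^2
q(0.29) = 0.02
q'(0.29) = 0.25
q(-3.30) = -35.94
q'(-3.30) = 32.67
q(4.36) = 82.88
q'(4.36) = 57.03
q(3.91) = 59.78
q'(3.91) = 45.86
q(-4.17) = -72.51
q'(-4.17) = 52.17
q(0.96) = 0.88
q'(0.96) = 2.76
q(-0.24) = -0.01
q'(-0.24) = 0.17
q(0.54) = 0.16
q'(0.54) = 0.87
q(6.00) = 216.00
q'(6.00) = 108.00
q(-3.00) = -27.00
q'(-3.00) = 27.00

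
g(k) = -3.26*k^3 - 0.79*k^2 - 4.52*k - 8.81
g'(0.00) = -4.52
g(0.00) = -8.81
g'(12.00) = -1431.80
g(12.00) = -5810.09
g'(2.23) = -56.68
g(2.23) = -58.97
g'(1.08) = -17.63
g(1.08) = -18.72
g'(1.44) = -27.08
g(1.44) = -26.69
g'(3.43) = -125.00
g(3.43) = -165.16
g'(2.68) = -79.00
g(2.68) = -89.35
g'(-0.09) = -4.46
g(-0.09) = -8.41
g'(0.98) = -15.46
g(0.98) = -17.07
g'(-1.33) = -19.72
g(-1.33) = 3.47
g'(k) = -9.78*k^2 - 1.58*k - 4.52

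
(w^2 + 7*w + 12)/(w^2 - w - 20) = (w + 3)/(w - 5)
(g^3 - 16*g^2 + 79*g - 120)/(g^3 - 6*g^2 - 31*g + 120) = (g - 5)/(g + 5)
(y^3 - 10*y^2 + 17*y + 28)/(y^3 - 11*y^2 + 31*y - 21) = (y^2 - 3*y - 4)/(y^2 - 4*y + 3)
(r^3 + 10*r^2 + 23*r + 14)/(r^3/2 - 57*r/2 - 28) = 2*(r + 2)/(r - 8)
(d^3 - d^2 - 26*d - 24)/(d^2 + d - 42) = (d^2 + 5*d + 4)/(d + 7)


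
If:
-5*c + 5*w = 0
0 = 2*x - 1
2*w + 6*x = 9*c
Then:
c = 3/7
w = 3/7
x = 1/2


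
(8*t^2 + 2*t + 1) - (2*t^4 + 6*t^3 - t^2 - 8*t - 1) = -2*t^4 - 6*t^3 + 9*t^2 + 10*t + 2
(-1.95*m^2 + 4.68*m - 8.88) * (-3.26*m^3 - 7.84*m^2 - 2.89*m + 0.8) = 6.357*m^5 + 0.0312000000000019*m^4 - 2.10689999999999*m^3 + 54.534*m^2 + 29.4072*m - 7.104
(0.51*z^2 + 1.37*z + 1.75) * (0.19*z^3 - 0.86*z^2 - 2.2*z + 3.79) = 0.0969*z^5 - 0.1783*z^4 - 1.9677*z^3 - 2.5861*z^2 + 1.3423*z + 6.6325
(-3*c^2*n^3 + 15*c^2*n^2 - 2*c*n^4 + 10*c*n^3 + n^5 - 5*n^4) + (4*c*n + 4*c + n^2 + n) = -3*c^2*n^3 + 15*c^2*n^2 - 2*c*n^4 + 10*c*n^3 + 4*c*n + 4*c + n^5 - 5*n^4 + n^2 + n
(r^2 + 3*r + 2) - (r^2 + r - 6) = 2*r + 8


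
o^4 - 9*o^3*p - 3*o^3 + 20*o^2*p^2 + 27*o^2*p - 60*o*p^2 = o*(o - 3)*(o - 5*p)*(o - 4*p)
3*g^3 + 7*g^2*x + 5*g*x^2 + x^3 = (g + x)^2*(3*g + x)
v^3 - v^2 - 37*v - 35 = (v - 7)*(v + 1)*(v + 5)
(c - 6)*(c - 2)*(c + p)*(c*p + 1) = c^4*p + c^3*p^2 - 8*c^3*p + c^3 - 8*c^2*p^2 + 13*c^2*p - 8*c^2 + 12*c*p^2 - 8*c*p + 12*c + 12*p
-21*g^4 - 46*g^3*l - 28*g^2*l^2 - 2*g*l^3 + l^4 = (-7*g + l)*(g + l)^2*(3*g + l)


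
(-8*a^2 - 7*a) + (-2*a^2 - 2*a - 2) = -10*a^2 - 9*a - 2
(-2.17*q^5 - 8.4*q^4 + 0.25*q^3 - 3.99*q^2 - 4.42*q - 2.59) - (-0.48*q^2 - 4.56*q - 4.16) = -2.17*q^5 - 8.4*q^4 + 0.25*q^3 - 3.51*q^2 + 0.14*q + 1.57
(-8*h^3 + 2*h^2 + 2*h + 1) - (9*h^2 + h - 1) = -8*h^3 - 7*h^2 + h + 2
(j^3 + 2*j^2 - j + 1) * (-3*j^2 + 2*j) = -3*j^5 - 4*j^4 + 7*j^3 - 5*j^2 + 2*j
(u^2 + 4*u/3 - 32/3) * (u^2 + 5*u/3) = u^4 + 3*u^3 - 76*u^2/9 - 160*u/9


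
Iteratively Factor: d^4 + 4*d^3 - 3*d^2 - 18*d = (d)*(d^3 + 4*d^2 - 3*d - 18) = d*(d - 2)*(d^2 + 6*d + 9) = d*(d - 2)*(d + 3)*(d + 3)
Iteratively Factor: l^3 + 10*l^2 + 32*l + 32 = (l + 4)*(l^2 + 6*l + 8) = (l + 2)*(l + 4)*(l + 4)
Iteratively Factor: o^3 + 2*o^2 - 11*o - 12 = (o + 4)*(o^2 - 2*o - 3) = (o - 3)*(o + 4)*(o + 1)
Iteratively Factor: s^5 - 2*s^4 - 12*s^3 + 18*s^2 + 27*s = (s)*(s^4 - 2*s^3 - 12*s^2 + 18*s + 27) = s*(s - 3)*(s^3 + s^2 - 9*s - 9) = s*(s - 3)^2*(s^2 + 4*s + 3) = s*(s - 3)^2*(s + 3)*(s + 1)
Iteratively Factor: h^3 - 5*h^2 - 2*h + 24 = (h - 3)*(h^2 - 2*h - 8) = (h - 4)*(h - 3)*(h + 2)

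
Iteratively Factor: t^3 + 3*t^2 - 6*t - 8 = (t + 1)*(t^2 + 2*t - 8) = (t + 1)*(t + 4)*(t - 2)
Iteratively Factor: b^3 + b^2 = (b)*(b^2 + b) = b^2*(b + 1)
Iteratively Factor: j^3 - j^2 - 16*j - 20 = (j + 2)*(j^2 - 3*j - 10) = (j - 5)*(j + 2)*(j + 2)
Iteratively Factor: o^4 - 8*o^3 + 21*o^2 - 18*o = (o - 3)*(o^3 - 5*o^2 + 6*o) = (o - 3)*(o - 2)*(o^2 - 3*o) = (o - 3)^2*(o - 2)*(o)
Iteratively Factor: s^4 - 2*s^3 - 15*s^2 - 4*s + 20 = (s - 1)*(s^3 - s^2 - 16*s - 20) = (s - 1)*(s + 2)*(s^2 - 3*s - 10) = (s - 5)*(s - 1)*(s + 2)*(s + 2)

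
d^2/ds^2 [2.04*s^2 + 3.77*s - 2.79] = 4.08000000000000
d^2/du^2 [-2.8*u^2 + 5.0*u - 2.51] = -5.60000000000000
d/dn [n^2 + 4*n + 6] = 2*n + 4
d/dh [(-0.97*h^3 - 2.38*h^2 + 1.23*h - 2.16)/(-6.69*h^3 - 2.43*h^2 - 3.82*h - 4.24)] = (3.5527136788005e-15*h^5 - 13.5651*h^4 + 23.8682*h^3 - 18.9323*h^2 + 9.6848*h - 13.4664)/(44.7561*h^6 + 32.5134*h^5 + 57.0165*h^4 + 75.2964*h^3 + 35.1988*h^2 + 32.3936*h + 17.9776)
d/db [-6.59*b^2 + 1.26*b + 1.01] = 1.26 - 13.18*b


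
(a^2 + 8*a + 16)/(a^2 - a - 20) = (a + 4)/(a - 5)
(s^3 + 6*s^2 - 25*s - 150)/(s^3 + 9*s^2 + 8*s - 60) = (s - 5)/(s - 2)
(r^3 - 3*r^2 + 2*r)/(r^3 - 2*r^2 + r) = (r - 2)/(r - 1)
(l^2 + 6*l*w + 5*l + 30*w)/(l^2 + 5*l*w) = (l^2 + 6*l*w + 5*l + 30*w)/(l*(l + 5*w))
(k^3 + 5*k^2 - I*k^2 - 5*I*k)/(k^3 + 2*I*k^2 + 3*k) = (k + 5)/(k + 3*I)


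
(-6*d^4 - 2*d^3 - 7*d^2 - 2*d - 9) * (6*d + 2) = -36*d^5 - 24*d^4 - 46*d^3 - 26*d^2 - 58*d - 18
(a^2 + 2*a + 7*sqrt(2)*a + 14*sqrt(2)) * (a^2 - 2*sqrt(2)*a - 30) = a^4 + 2*a^3 + 5*sqrt(2)*a^3 - 58*a^2 + 10*sqrt(2)*a^2 - 210*sqrt(2)*a - 116*a - 420*sqrt(2)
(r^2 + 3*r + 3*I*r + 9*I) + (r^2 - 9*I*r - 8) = 2*r^2 + 3*r - 6*I*r - 8 + 9*I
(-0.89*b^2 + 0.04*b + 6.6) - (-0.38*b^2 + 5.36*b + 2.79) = -0.51*b^2 - 5.32*b + 3.81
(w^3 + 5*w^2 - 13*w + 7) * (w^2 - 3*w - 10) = w^5 + 2*w^4 - 38*w^3 - 4*w^2 + 109*w - 70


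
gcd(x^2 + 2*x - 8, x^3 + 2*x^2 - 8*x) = x^2 + 2*x - 8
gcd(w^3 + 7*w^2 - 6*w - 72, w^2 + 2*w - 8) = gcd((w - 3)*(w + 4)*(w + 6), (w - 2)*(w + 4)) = w + 4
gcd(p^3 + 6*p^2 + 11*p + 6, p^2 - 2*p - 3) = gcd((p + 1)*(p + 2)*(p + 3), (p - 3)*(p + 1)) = p + 1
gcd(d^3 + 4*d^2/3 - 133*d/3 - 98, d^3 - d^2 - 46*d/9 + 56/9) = d + 7/3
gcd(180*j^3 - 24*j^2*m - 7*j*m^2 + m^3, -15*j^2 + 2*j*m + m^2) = 5*j + m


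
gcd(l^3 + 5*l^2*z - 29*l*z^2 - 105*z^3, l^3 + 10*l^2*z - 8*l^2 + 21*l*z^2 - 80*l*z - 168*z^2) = l^2 + 10*l*z + 21*z^2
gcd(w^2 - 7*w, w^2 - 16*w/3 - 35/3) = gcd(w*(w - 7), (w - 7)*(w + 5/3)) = w - 7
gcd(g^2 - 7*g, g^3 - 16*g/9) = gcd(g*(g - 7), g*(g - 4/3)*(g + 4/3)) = g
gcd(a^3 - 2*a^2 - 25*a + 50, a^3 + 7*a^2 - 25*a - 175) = a^2 - 25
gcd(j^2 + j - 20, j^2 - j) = 1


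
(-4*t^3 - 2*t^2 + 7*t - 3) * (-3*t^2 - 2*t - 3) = 12*t^5 + 14*t^4 - 5*t^3 + t^2 - 15*t + 9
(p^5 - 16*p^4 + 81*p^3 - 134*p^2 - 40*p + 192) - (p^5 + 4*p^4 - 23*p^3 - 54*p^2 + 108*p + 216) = -20*p^4 + 104*p^3 - 80*p^2 - 148*p - 24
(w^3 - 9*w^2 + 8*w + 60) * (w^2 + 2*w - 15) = w^5 - 7*w^4 - 25*w^3 + 211*w^2 - 900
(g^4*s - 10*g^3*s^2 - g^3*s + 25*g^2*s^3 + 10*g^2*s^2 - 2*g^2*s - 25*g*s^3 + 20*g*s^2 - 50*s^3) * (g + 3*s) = g^5*s - 7*g^4*s^2 - g^4*s - 5*g^3*s^3 + 7*g^3*s^2 - 2*g^3*s + 75*g^2*s^4 + 5*g^2*s^3 + 14*g^2*s^2 - 75*g*s^4 + 10*g*s^3 - 150*s^4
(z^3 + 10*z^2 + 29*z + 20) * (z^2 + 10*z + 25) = z^5 + 20*z^4 + 154*z^3 + 560*z^2 + 925*z + 500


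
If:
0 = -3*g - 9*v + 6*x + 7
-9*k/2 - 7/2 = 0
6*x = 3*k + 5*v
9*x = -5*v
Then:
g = 266/225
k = -7/9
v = 7/25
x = -7/45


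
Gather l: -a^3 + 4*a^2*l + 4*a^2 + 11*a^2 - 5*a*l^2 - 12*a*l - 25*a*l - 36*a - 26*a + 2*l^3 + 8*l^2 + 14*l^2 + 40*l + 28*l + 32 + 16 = -a^3 + 15*a^2 - 62*a + 2*l^3 + l^2*(22 - 5*a) + l*(4*a^2 - 37*a + 68) + 48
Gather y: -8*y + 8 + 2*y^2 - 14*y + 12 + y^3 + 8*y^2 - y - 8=y^3 + 10*y^2 - 23*y + 12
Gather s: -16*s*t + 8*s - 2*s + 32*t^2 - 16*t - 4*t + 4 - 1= s*(6 - 16*t) + 32*t^2 - 20*t + 3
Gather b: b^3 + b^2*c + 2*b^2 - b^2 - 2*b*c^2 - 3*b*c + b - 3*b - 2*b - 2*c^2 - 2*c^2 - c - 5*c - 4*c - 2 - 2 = b^3 + b^2*(c + 1) + b*(-2*c^2 - 3*c - 4) - 4*c^2 - 10*c - 4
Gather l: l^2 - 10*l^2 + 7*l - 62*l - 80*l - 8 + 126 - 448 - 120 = -9*l^2 - 135*l - 450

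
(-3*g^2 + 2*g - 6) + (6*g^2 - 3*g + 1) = 3*g^2 - g - 5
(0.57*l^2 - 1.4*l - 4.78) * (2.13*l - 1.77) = 1.2141*l^3 - 3.9909*l^2 - 7.7034*l + 8.4606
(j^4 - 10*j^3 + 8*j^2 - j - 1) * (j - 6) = j^5 - 16*j^4 + 68*j^3 - 49*j^2 + 5*j + 6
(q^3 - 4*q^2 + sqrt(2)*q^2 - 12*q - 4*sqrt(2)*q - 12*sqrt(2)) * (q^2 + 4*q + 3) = q^5 + sqrt(2)*q^4 - 25*q^3 - 60*q^2 - 25*sqrt(2)*q^2 - 60*sqrt(2)*q - 36*q - 36*sqrt(2)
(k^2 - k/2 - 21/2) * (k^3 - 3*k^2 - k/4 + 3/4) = k^5 - 7*k^4/2 - 37*k^3/4 + 259*k^2/8 + 9*k/4 - 63/8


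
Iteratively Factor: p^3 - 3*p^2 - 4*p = (p - 4)*(p^2 + p) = (p - 4)*(p + 1)*(p)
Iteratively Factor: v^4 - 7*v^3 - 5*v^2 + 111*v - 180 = (v - 3)*(v^3 - 4*v^2 - 17*v + 60) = (v - 3)^2*(v^2 - v - 20) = (v - 3)^2*(v + 4)*(v - 5)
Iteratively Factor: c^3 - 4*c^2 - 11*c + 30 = (c + 3)*(c^2 - 7*c + 10) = (c - 5)*(c + 3)*(c - 2)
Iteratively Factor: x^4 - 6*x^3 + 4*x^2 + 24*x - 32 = (x - 2)*(x^3 - 4*x^2 - 4*x + 16) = (x - 2)*(x + 2)*(x^2 - 6*x + 8) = (x - 4)*(x - 2)*(x + 2)*(x - 2)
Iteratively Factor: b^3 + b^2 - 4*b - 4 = (b - 2)*(b^2 + 3*b + 2) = (b - 2)*(b + 2)*(b + 1)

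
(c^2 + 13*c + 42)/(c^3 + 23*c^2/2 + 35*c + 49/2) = 2*(c + 6)/(2*c^2 + 9*c + 7)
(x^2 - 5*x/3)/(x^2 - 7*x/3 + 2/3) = x*(3*x - 5)/(3*x^2 - 7*x + 2)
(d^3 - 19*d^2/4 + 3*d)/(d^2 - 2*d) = (d^2 - 19*d/4 + 3)/(d - 2)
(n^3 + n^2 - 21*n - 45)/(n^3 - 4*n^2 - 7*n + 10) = (n^2 + 6*n + 9)/(n^2 + n - 2)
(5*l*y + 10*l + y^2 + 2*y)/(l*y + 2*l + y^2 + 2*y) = (5*l + y)/(l + y)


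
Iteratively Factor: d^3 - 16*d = (d - 4)*(d^2 + 4*d) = d*(d - 4)*(d + 4)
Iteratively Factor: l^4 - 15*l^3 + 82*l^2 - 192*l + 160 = (l - 5)*(l^3 - 10*l^2 + 32*l - 32) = (l - 5)*(l - 4)*(l^2 - 6*l + 8) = (l - 5)*(l - 4)^2*(l - 2)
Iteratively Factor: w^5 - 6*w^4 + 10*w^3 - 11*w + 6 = (w - 1)*(w^4 - 5*w^3 + 5*w^2 + 5*w - 6) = (w - 1)^2*(w^3 - 4*w^2 + w + 6) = (w - 1)^2*(w + 1)*(w^2 - 5*w + 6) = (w - 3)*(w - 1)^2*(w + 1)*(w - 2)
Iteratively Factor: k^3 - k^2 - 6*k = (k)*(k^2 - k - 6) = k*(k + 2)*(k - 3)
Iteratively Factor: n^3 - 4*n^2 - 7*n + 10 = (n - 5)*(n^2 + n - 2) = (n - 5)*(n + 2)*(n - 1)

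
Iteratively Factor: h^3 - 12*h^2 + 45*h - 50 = (h - 5)*(h^2 - 7*h + 10) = (h - 5)*(h - 2)*(h - 5)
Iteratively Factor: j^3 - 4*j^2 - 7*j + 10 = (j - 5)*(j^2 + j - 2) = (j - 5)*(j + 2)*(j - 1)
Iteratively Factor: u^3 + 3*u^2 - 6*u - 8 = (u + 1)*(u^2 + 2*u - 8) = (u + 1)*(u + 4)*(u - 2)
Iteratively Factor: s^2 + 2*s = (s + 2)*(s)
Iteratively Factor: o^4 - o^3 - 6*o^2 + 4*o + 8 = (o - 2)*(o^3 + o^2 - 4*o - 4) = (o - 2)*(o + 2)*(o^2 - o - 2) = (o - 2)*(o + 1)*(o + 2)*(o - 2)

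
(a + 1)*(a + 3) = a^2 + 4*a + 3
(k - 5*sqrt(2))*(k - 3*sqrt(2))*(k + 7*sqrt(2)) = k^3 - sqrt(2)*k^2 - 82*k + 210*sqrt(2)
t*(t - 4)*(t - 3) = t^3 - 7*t^2 + 12*t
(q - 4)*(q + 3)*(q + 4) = q^3 + 3*q^2 - 16*q - 48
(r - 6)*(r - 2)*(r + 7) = r^3 - r^2 - 44*r + 84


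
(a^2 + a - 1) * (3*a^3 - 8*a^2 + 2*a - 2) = 3*a^5 - 5*a^4 - 9*a^3 + 8*a^2 - 4*a + 2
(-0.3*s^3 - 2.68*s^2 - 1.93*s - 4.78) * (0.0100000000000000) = -0.003*s^3 - 0.0268*s^2 - 0.0193*s - 0.0478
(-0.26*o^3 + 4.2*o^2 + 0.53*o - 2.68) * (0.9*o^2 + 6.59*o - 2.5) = -0.234*o^5 + 2.0666*o^4 + 28.805*o^3 - 9.4193*o^2 - 18.9862*o + 6.7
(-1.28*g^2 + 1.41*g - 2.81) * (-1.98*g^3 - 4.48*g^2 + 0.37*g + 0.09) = 2.5344*g^5 + 2.9426*g^4 - 1.2266*g^3 + 12.9953*g^2 - 0.9128*g - 0.2529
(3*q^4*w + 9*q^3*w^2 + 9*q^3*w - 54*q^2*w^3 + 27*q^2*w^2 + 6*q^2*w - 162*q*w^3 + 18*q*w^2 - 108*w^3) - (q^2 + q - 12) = 3*q^4*w + 9*q^3*w^2 + 9*q^3*w - 54*q^2*w^3 + 27*q^2*w^2 + 6*q^2*w - q^2 - 162*q*w^3 + 18*q*w^2 - q - 108*w^3 + 12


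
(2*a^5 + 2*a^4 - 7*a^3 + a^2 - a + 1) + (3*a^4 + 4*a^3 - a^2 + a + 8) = 2*a^5 + 5*a^4 - 3*a^3 + 9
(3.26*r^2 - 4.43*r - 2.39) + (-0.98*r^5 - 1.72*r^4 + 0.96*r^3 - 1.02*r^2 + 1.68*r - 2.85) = -0.98*r^5 - 1.72*r^4 + 0.96*r^3 + 2.24*r^2 - 2.75*r - 5.24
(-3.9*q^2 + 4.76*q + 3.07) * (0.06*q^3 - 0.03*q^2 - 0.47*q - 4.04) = -0.234*q^5 + 0.4026*q^4 + 1.8744*q^3 + 13.4267*q^2 - 20.6733*q - 12.4028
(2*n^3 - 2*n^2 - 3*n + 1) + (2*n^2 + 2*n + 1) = 2*n^3 - n + 2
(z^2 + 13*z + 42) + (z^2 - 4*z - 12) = 2*z^2 + 9*z + 30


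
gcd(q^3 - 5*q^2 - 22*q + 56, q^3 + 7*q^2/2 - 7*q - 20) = q + 4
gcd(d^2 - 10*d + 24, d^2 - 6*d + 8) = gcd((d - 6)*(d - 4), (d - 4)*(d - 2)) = d - 4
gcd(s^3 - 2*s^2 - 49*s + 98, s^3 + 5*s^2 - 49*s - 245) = s^2 - 49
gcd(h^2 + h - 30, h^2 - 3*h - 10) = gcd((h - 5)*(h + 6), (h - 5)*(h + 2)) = h - 5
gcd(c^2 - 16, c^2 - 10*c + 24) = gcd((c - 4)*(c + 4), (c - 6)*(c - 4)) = c - 4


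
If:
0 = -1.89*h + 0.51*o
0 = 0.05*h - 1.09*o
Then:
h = 0.00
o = 0.00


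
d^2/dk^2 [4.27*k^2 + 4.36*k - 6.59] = 8.54000000000000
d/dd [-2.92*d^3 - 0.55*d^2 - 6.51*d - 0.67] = -8.76*d^2 - 1.1*d - 6.51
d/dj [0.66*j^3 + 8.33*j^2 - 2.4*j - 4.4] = 1.98*j^2 + 16.66*j - 2.4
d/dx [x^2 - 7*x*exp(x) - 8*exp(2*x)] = -7*x*exp(x) + 2*x - 16*exp(2*x) - 7*exp(x)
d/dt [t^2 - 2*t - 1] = 2*t - 2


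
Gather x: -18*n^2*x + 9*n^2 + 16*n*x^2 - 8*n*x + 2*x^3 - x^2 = 9*n^2 + 2*x^3 + x^2*(16*n - 1) + x*(-18*n^2 - 8*n)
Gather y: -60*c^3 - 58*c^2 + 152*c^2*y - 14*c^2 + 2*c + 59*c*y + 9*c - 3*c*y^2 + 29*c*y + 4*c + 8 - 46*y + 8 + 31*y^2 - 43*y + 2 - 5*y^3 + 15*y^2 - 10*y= -60*c^3 - 72*c^2 + 15*c - 5*y^3 + y^2*(46 - 3*c) + y*(152*c^2 + 88*c - 99) + 18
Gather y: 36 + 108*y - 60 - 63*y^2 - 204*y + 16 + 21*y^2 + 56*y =-42*y^2 - 40*y - 8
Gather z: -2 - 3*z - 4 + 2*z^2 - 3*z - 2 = 2*z^2 - 6*z - 8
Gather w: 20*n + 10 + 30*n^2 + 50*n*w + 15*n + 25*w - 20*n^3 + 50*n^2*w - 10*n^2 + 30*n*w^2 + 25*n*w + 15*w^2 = -20*n^3 + 20*n^2 + 35*n + w^2*(30*n + 15) + w*(50*n^2 + 75*n + 25) + 10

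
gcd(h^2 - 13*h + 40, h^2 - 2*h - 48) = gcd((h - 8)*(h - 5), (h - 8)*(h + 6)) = h - 8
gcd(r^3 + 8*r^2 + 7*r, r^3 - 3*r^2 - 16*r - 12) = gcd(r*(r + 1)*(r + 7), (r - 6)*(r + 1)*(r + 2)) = r + 1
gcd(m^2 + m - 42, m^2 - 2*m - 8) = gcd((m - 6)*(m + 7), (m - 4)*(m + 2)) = 1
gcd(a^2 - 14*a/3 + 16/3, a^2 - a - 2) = a - 2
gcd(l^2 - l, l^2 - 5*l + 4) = l - 1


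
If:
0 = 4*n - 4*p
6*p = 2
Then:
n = 1/3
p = 1/3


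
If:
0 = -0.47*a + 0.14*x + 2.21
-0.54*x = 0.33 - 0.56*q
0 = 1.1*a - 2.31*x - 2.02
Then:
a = 5.18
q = 2.12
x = 1.59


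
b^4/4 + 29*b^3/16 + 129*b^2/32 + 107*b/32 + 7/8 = (b/4 + 1)*(b + 1/2)*(b + 1)*(b + 7/4)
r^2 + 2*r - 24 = (r - 4)*(r + 6)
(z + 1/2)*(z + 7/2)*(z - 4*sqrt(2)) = z^3 - 4*sqrt(2)*z^2 + 4*z^2 - 16*sqrt(2)*z + 7*z/4 - 7*sqrt(2)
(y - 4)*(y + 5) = y^2 + y - 20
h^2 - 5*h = h*(h - 5)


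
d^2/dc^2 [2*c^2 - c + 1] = 4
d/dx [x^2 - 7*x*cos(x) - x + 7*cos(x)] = 7*x*sin(x) + 2*x - 7*sqrt(2)*sin(x + pi/4) - 1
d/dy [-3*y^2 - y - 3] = -6*y - 1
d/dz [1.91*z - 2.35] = 1.91000000000000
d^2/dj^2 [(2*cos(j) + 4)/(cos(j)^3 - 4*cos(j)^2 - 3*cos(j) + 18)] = 4*(-3*cos(j) - cos(2*j) + 2)/(cos(j) - 3)^4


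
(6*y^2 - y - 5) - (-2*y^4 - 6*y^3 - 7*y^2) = 2*y^4 + 6*y^3 + 13*y^2 - y - 5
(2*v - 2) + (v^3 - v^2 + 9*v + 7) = v^3 - v^2 + 11*v + 5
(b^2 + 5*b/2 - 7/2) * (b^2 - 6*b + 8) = b^4 - 7*b^3/2 - 21*b^2/2 + 41*b - 28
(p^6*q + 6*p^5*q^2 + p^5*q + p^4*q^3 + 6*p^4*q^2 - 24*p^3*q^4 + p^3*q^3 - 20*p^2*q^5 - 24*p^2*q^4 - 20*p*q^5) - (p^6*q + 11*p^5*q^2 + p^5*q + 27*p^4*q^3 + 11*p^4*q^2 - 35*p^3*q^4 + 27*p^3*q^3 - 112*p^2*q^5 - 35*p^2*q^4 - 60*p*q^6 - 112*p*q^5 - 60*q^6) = -5*p^5*q^2 - 26*p^4*q^3 - 5*p^4*q^2 + 11*p^3*q^4 - 26*p^3*q^3 + 92*p^2*q^5 + 11*p^2*q^4 + 60*p*q^6 + 92*p*q^5 + 60*q^6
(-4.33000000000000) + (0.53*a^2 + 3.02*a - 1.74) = 0.53*a^2 + 3.02*a - 6.07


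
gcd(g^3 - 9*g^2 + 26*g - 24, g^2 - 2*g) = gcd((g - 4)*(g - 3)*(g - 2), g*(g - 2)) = g - 2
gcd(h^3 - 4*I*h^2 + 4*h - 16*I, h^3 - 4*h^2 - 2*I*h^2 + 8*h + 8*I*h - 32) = h^2 - 2*I*h + 8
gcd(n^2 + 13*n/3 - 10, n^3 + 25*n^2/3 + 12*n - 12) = n + 6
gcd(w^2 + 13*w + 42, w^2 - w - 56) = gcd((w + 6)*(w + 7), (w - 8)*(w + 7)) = w + 7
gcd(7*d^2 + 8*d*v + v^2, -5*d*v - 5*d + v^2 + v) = 1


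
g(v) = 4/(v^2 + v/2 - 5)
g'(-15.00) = 0.00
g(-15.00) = 0.02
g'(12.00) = 0.00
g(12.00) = 0.03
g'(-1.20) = 0.44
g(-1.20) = -0.96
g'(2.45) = -4.35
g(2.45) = 1.80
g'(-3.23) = 1.64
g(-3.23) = 1.05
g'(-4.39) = 0.23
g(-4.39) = 0.33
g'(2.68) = -1.89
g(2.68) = 1.14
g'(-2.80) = 9.84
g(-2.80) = 2.78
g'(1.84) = -34.68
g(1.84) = -5.76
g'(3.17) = -0.62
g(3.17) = 0.60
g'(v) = 4*(-2*v - 1/2)/(v^2 + v/2 - 5)^2 = 8*(-4*v - 1)/(2*v^2 + v - 10)^2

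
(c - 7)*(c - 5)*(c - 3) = c^3 - 15*c^2 + 71*c - 105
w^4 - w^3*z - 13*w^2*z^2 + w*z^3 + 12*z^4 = (w - 4*z)*(w - z)*(w + z)*(w + 3*z)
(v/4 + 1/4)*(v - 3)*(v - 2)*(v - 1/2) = v^4/4 - 9*v^3/8 + 3*v^2/4 + 11*v/8 - 3/4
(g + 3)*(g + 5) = g^2 + 8*g + 15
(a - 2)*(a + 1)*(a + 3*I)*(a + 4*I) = a^4 - a^3 + 7*I*a^3 - 14*a^2 - 7*I*a^2 + 12*a - 14*I*a + 24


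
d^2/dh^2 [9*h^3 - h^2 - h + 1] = 54*h - 2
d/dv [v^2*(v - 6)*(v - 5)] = v*(4*v^2 - 33*v + 60)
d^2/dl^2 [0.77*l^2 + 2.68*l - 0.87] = 1.54000000000000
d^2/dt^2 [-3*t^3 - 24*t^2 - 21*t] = -18*t - 48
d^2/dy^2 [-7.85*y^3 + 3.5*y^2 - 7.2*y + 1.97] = 7.0 - 47.1*y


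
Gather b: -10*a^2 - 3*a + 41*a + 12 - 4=-10*a^2 + 38*a + 8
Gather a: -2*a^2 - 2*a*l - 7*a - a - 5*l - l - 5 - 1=-2*a^2 + a*(-2*l - 8) - 6*l - 6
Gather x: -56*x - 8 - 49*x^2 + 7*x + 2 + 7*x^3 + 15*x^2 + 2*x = 7*x^3 - 34*x^2 - 47*x - 6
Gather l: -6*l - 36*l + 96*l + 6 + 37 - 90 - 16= 54*l - 63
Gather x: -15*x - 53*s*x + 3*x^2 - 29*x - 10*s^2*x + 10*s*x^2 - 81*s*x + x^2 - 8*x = x^2*(10*s + 4) + x*(-10*s^2 - 134*s - 52)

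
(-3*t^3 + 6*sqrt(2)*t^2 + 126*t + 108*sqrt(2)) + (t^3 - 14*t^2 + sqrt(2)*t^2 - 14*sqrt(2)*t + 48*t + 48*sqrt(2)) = -2*t^3 - 14*t^2 + 7*sqrt(2)*t^2 - 14*sqrt(2)*t + 174*t + 156*sqrt(2)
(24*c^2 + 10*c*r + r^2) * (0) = 0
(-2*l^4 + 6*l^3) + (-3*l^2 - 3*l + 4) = -2*l^4 + 6*l^3 - 3*l^2 - 3*l + 4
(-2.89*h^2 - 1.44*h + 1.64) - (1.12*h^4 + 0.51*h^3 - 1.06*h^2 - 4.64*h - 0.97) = -1.12*h^4 - 0.51*h^3 - 1.83*h^2 + 3.2*h + 2.61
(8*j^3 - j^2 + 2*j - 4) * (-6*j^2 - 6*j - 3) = -48*j^5 - 42*j^4 - 30*j^3 + 15*j^2 + 18*j + 12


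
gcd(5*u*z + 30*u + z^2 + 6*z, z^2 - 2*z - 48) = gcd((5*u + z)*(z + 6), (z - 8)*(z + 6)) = z + 6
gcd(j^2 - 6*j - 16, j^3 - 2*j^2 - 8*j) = j + 2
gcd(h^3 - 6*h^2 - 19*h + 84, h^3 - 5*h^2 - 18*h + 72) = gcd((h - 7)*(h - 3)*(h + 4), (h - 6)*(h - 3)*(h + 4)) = h^2 + h - 12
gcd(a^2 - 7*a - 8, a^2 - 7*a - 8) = a^2 - 7*a - 8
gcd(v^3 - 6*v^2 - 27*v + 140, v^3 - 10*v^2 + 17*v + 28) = v^2 - 11*v + 28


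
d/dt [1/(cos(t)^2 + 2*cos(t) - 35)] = 2*(cos(t) + 1)*sin(t)/(cos(t)^2 + 2*cos(t) - 35)^2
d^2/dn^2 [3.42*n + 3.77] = 0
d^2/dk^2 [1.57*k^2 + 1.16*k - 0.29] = 3.14000000000000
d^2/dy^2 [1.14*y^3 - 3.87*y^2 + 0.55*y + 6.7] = 6.84*y - 7.74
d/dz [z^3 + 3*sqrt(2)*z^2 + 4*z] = 3*z^2 + 6*sqrt(2)*z + 4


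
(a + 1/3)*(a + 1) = a^2 + 4*a/3 + 1/3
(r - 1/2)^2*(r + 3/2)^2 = r^4 + 2*r^3 - r^2/2 - 3*r/2 + 9/16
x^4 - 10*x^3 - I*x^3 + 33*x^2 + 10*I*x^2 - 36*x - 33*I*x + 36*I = (x - 4)*(x - 3)^2*(x - I)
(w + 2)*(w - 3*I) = w^2 + 2*w - 3*I*w - 6*I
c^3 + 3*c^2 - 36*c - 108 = (c - 6)*(c + 3)*(c + 6)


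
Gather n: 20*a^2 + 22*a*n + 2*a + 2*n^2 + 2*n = 20*a^2 + 2*a + 2*n^2 + n*(22*a + 2)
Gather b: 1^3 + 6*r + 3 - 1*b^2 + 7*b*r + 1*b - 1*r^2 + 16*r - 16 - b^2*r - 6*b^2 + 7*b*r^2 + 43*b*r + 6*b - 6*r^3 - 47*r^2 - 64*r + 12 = b^2*(-r - 7) + b*(7*r^2 + 50*r + 7) - 6*r^3 - 48*r^2 - 42*r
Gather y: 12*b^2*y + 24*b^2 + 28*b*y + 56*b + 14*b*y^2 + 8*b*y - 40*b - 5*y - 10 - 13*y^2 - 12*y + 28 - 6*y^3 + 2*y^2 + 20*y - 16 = 24*b^2 + 16*b - 6*y^3 + y^2*(14*b - 11) + y*(12*b^2 + 36*b + 3) + 2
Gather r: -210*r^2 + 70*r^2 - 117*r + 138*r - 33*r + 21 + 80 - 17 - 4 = -140*r^2 - 12*r + 80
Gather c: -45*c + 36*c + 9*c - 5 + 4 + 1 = 0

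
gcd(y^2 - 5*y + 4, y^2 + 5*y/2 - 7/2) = y - 1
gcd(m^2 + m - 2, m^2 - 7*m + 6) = m - 1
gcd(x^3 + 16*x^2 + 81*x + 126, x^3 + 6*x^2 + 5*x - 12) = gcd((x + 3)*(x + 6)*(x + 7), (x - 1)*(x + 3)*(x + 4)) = x + 3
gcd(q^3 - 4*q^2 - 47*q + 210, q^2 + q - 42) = q^2 + q - 42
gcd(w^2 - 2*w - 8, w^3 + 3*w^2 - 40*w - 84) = w + 2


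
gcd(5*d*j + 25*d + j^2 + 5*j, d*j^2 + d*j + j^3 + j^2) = 1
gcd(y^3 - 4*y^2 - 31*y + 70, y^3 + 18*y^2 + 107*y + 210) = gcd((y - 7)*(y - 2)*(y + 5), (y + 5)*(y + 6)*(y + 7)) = y + 5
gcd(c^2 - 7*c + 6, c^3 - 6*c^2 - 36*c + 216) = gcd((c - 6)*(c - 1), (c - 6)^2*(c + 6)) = c - 6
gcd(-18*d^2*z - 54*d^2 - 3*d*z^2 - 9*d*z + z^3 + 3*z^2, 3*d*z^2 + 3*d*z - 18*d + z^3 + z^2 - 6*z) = 3*d*z + 9*d + z^2 + 3*z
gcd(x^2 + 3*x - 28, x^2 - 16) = x - 4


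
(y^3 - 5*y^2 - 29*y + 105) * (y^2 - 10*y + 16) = y^5 - 15*y^4 + 37*y^3 + 315*y^2 - 1514*y + 1680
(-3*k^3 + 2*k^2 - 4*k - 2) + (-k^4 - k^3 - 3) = -k^4 - 4*k^3 + 2*k^2 - 4*k - 5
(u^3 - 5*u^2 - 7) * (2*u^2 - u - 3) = 2*u^5 - 11*u^4 + 2*u^3 + u^2 + 7*u + 21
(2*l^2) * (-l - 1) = -2*l^3 - 2*l^2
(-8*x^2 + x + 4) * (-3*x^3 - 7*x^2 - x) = 24*x^5 + 53*x^4 - 11*x^3 - 29*x^2 - 4*x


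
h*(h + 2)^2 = h^3 + 4*h^2 + 4*h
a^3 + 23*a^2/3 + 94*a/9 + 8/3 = (a + 1/3)*(a + 4/3)*(a + 6)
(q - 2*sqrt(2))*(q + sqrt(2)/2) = q^2 - 3*sqrt(2)*q/2 - 2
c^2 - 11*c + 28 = (c - 7)*(c - 4)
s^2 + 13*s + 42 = (s + 6)*(s + 7)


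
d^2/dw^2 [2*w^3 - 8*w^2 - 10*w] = 12*w - 16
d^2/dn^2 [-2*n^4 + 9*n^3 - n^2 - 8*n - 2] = -24*n^2 + 54*n - 2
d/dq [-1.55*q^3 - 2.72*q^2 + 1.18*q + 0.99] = -4.65*q^2 - 5.44*q + 1.18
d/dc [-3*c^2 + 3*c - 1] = 3 - 6*c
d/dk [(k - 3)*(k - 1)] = 2*k - 4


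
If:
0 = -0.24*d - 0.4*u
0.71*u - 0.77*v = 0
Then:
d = -1.8075117370892*v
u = 1.08450704225352*v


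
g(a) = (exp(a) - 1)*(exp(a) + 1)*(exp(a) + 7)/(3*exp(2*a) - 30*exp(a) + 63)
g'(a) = (exp(a) - 1)*(exp(a) + 1)*(exp(a) + 7)*(-6*exp(2*a) + 30*exp(a))/(3*exp(2*a) - 30*exp(a) + 63)^2 + (exp(a) - 1)*(exp(a) + 1)*exp(a)/(3*exp(2*a) - 30*exp(a) + 63) + (exp(a) - 1)*(exp(a) + 7)*exp(a)/(3*exp(2*a) - 30*exp(a) + 63) + (exp(a) + 1)*(exp(a) + 7)*exp(a)/(3*exp(2*a) - 30*exp(a) + 63) = (exp(4*a) - 20*exp(3*a) - 6*exp(2*a) + 308*exp(a) - 91)*exp(a)/(3*(exp(4*a) - 20*exp(3*a) + 142*exp(2*a) - 420*exp(a) + 441))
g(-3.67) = -0.11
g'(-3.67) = -0.00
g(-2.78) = -0.12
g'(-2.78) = -0.00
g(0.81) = 3.50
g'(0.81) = 21.67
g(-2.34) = -0.12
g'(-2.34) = -0.00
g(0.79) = 3.10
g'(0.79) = 18.52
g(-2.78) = -0.12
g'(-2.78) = -0.00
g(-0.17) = -0.06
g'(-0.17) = 0.24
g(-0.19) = -0.06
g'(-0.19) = 0.23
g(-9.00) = -0.11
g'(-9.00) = 0.00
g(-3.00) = -0.11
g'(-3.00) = 0.00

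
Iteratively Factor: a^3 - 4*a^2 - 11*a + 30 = (a - 2)*(a^2 - 2*a - 15) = (a - 5)*(a - 2)*(a + 3)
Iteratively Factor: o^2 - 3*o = (o - 3)*(o)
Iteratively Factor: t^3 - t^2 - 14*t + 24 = (t - 2)*(t^2 + t - 12) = (t - 2)*(t + 4)*(t - 3)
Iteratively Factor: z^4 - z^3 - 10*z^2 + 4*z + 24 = (z + 2)*(z^3 - 3*z^2 - 4*z + 12) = (z - 2)*(z + 2)*(z^2 - z - 6) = (z - 3)*(z - 2)*(z + 2)*(z + 2)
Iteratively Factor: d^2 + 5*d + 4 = (d + 4)*(d + 1)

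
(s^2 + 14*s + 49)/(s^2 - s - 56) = (s + 7)/(s - 8)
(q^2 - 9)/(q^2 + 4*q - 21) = (q + 3)/(q + 7)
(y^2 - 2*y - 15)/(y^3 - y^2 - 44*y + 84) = (y^2 - 2*y - 15)/(y^3 - y^2 - 44*y + 84)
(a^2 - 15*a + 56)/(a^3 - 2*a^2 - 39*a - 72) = (a - 7)/(a^2 + 6*a + 9)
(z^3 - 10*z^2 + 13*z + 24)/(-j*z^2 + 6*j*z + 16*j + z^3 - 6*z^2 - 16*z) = (z^2 - 2*z - 3)/(-j*z - 2*j + z^2 + 2*z)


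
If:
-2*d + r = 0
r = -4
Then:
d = -2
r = -4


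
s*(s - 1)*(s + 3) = s^3 + 2*s^2 - 3*s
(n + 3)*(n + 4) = n^2 + 7*n + 12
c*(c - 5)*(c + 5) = c^3 - 25*c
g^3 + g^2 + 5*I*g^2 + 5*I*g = g*(g + 1)*(g + 5*I)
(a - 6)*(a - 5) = a^2 - 11*a + 30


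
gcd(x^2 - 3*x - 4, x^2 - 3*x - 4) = x^2 - 3*x - 4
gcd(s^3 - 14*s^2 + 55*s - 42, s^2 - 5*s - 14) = s - 7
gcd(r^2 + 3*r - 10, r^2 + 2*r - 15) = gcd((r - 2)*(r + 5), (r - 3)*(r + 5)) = r + 5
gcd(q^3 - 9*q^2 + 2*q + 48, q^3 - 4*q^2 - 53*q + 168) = q^2 - 11*q + 24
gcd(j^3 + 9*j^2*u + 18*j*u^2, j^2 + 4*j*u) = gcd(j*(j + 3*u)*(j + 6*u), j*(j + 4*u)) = j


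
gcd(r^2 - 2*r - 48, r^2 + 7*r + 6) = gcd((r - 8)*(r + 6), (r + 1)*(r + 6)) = r + 6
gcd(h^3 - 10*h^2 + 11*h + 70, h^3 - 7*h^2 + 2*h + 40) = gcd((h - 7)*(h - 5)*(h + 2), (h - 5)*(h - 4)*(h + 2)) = h^2 - 3*h - 10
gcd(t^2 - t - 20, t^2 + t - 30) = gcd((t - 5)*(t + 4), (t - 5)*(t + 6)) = t - 5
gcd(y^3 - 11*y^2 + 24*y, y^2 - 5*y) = y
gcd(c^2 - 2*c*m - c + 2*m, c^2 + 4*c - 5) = c - 1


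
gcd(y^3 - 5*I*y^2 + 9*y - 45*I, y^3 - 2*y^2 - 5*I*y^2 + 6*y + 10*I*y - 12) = 1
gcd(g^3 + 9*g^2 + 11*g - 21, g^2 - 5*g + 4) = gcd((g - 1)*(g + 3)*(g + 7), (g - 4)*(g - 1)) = g - 1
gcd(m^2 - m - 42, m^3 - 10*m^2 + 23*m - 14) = m - 7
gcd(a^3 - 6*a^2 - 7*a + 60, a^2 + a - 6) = a + 3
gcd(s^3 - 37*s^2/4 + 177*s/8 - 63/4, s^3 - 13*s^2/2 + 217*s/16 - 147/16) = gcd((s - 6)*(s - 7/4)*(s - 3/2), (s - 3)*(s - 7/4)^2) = s - 7/4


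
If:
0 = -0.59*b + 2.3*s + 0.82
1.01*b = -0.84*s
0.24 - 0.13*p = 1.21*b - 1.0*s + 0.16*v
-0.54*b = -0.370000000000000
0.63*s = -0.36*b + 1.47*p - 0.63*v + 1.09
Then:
No Solution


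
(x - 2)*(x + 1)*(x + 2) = x^3 + x^2 - 4*x - 4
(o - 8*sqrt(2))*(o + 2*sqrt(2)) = o^2 - 6*sqrt(2)*o - 32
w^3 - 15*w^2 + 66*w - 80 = (w - 8)*(w - 5)*(w - 2)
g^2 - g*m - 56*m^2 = (g - 8*m)*(g + 7*m)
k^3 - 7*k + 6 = (k - 2)*(k - 1)*(k + 3)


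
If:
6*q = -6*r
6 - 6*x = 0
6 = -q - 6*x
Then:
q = -12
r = 12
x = 1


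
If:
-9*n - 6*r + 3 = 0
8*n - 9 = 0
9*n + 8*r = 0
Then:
No Solution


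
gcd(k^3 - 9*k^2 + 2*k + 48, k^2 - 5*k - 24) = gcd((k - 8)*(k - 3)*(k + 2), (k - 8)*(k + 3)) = k - 8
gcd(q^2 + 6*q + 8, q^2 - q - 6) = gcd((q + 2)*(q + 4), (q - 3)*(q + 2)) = q + 2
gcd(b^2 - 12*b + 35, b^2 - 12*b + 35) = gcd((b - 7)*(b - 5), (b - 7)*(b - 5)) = b^2 - 12*b + 35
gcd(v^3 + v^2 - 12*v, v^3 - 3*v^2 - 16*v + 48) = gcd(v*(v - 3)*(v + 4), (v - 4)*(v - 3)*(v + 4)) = v^2 + v - 12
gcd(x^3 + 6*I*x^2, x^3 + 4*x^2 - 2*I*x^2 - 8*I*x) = x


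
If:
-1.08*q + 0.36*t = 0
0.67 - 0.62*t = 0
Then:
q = 0.36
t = 1.08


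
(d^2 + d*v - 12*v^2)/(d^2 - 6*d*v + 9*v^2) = (-d - 4*v)/(-d + 3*v)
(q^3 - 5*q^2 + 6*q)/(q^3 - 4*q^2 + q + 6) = q/(q + 1)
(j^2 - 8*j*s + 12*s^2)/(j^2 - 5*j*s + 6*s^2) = (-j + 6*s)/(-j + 3*s)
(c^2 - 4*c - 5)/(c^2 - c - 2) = (c - 5)/(c - 2)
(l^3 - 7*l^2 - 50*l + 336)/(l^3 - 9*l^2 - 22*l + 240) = (l + 7)/(l + 5)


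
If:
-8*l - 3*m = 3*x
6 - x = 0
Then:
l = -3*m/8 - 9/4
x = 6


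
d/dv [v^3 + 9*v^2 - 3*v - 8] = 3*v^2 + 18*v - 3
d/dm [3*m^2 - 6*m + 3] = 6*m - 6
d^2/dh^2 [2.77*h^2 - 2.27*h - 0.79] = 5.54000000000000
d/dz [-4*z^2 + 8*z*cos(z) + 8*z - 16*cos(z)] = -8*z*sin(z) - 8*z + 16*sin(z) + 8*cos(z) + 8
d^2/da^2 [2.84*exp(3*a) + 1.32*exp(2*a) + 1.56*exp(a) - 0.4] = (25.56*exp(2*a) + 5.28*exp(a) + 1.56)*exp(a)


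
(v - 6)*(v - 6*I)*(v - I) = v^3 - 6*v^2 - 7*I*v^2 - 6*v + 42*I*v + 36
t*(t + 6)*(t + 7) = t^3 + 13*t^2 + 42*t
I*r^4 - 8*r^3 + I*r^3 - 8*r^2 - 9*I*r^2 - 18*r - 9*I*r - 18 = (r + 1)*(r + 3*I)*(r + 6*I)*(I*r + 1)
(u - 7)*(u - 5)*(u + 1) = u^3 - 11*u^2 + 23*u + 35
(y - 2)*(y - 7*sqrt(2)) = y^2 - 7*sqrt(2)*y - 2*y + 14*sqrt(2)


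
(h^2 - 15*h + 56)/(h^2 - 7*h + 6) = (h^2 - 15*h + 56)/(h^2 - 7*h + 6)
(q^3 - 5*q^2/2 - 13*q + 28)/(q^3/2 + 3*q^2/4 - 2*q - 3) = 2*(2*q^2 - q - 28)/(2*q^2 + 7*q + 6)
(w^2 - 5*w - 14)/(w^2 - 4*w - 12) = (w - 7)/(w - 6)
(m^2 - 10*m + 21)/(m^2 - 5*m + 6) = (m - 7)/(m - 2)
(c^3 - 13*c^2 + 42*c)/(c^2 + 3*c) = (c^2 - 13*c + 42)/(c + 3)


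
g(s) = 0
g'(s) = 0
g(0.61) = 0.00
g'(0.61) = 0.00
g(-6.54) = 0.00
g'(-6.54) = 0.00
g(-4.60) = 0.00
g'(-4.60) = 0.00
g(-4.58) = 0.00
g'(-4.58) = 0.00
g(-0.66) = 0.00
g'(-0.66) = 0.00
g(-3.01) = 0.00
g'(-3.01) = 0.00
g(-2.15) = 0.00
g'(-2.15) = 0.00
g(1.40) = 0.00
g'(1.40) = 0.00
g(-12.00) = 0.00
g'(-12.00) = 0.00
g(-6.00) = 0.00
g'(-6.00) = 0.00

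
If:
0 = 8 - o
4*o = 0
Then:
No Solution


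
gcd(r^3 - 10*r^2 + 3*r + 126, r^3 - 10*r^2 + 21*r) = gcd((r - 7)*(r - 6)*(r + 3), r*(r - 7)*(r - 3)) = r - 7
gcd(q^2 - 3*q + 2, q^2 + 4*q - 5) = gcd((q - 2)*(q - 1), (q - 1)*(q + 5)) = q - 1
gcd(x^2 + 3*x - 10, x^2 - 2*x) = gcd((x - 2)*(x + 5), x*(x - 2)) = x - 2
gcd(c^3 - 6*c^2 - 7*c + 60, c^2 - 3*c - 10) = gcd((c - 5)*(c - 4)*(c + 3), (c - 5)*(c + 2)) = c - 5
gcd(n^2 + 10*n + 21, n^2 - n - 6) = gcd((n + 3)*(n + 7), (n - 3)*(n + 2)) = 1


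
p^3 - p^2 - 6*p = p*(p - 3)*(p + 2)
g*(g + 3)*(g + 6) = g^3 + 9*g^2 + 18*g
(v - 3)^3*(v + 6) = v^4 - 3*v^3 - 27*v^2 + 135*v - 162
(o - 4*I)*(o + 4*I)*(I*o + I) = I*o^3 + I*o^2 + 16*I*o + 16*I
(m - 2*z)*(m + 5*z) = m^2 + 3*m*z - 10*z^2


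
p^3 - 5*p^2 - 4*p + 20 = (p - 5)*(p - 2)*(p + 2)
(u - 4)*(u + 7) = u^2 + 3*u - 28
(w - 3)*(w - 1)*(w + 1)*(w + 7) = w^4 + 4*w^3 - 22*w^2 - 4*w + 21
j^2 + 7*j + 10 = (j + 2)*(j + 5)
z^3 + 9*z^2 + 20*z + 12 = (z + 1)*(z + 2)*(z + 6)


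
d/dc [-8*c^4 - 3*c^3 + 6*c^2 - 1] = c*(-32*c^2 - 9*c + 12)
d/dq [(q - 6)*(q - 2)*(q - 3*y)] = 3*q^2 - 6*q*y - 16*q + 24*y + 12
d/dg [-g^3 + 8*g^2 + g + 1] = -3*g^2 + 16*g + 1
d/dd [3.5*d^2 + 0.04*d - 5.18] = 7.0*d + 0.04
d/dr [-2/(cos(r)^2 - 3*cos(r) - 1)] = 2*(3 - 2*cos(r))*sin(r)/(sin(r)^2 + 3*cos(r))^2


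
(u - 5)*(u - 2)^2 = u^3 - 9*u^2 + 24*u - 20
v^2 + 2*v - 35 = (v - 5)*(v + 7)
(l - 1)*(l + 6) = l^2 + 5*l - 6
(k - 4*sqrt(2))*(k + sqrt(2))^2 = k^3 - 2*sqrt(2)*k^2 - 14*k - 8*sqrt(2)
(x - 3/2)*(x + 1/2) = x^2 - x - 3/4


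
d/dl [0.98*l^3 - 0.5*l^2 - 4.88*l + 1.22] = 2.94*l^2 - 1.0*l - 4.88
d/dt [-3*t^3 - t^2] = t*(-9*t - 2)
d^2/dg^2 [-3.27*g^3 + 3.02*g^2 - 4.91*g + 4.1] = 6.04 - 19.62*g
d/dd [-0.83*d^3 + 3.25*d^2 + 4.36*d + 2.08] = -2.49*d^2 + 6.5*d + 4.36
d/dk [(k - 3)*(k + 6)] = 2*k + 3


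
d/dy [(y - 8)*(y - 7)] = 2*y - 15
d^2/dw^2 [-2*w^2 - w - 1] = -4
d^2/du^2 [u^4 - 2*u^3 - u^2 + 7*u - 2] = 12*u^2 - 12*u - 2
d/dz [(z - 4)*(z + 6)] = 2*z + 2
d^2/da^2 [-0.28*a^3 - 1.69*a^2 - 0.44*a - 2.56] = -1.68*a - 3.38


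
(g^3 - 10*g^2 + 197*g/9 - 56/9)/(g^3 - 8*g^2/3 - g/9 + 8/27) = 3*(g - 7)/(3*g + 1)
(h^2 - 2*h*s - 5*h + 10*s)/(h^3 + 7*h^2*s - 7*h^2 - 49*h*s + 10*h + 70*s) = (h - 2*s)/(h^2 + 7*h*s - 2*h - 14*s)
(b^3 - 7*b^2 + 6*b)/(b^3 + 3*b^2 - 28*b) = (b^2 - 7*b + 6)/(b^2 + 3*b - 28)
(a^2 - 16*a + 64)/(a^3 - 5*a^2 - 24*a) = (a - 8)/(a*(a + 3))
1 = 1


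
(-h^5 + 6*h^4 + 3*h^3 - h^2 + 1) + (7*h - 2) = -h^5 + 6*h^4 + 3*h^3 - h^2 + 7*h - 1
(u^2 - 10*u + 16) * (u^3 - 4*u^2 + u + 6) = u^5 - 14*u^4 + 57*u^3 - 68*u^2 - 44*u + 96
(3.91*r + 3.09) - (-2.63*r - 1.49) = 6.54*r + 4.58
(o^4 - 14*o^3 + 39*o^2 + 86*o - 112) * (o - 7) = o^5 - 21*o^4 + 137*o^3 - 187*o^2 - 714*o + 784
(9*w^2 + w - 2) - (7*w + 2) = 9*w^2 - 6*w - 4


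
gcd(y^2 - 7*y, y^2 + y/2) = y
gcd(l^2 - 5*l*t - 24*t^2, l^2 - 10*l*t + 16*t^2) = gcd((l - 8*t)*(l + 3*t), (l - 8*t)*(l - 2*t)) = -l + 8*t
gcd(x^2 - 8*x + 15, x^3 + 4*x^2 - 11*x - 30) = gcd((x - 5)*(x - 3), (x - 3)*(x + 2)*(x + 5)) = x - 3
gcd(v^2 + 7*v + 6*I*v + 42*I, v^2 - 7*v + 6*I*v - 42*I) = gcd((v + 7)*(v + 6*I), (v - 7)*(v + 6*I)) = v + 6*I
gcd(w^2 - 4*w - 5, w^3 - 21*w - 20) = w^2 - 4*w - 5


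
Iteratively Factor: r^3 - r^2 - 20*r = (r)*(r^2 - r - 20) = r*(r - 5)*(r + 4)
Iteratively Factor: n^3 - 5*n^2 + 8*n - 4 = (n - 1)*(n^2 - 4*n + 4) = (n - 2)*(n - 1)*(n - 2)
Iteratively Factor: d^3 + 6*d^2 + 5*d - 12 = (d + 3)*(d^2 + 3*d - 4) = (d - 1)*(d + 3)*(d + 4)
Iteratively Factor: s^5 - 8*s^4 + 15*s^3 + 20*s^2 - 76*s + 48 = (s - 4)*(s^4 - 4*s^3 - s^2 + 16*s - 12) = (s - 4)*(s + 2)*(s^3 - 6*s^2 + 11*s - 6) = (s - 4)*(s - 2)*(s + 2)*(s^2 - 4*s + 3) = (s - 4)*(s - 3)*(s - 2)*(s + 2)*(s - 1)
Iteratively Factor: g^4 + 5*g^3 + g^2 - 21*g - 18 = (g + 3)*(g^3 + 2*g^2 - 5*g - 6) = (g + 1)*(g + 3)*(g^2 + g - 6) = (g - 2)*(g + 1)*(g + 3)*(g + 3)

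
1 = 1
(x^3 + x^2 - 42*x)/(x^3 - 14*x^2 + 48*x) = (x + 7)/(x - 8)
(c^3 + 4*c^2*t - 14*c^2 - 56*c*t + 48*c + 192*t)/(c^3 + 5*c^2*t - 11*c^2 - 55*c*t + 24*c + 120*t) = (c^2 + 4*c*t - 6*c - 24*t)/(c^2 + 5*c*t - 3*c - 15*t)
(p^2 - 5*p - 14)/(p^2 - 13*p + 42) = (p + 2)/(p - 6)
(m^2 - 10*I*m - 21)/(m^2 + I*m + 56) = (m - 3*I)/(m + 8*I)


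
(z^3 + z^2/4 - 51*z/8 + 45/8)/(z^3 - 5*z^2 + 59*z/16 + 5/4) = 2*(2*z^2 + 3*z - 9)/(4*z^2 - 15*z - 4)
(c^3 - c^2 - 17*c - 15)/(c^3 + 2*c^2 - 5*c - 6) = (c - 5)/(c - 2)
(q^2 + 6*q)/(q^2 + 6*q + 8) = q*(q + 6)/(q^2 + 6*q + 8)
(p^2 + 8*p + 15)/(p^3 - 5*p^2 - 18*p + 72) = (p^2 + 8*p + 15)/(p^3 - 5*p^2 - 18*p + 72)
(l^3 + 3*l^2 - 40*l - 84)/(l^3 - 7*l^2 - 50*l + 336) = (l + 2)/(l - 8)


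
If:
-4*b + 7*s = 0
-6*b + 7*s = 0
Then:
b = 0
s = 0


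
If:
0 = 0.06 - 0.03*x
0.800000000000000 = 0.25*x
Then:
No Solution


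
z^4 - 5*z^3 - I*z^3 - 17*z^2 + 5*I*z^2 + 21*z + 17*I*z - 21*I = (z - 7)*(z - 1)*(z + 3)*(z - I)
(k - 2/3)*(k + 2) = k^2 + 4*k/3 - 4/3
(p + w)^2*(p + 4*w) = p^3 + 6*p^2*w + 9*p*w^2 + 4*w^3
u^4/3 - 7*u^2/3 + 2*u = u*(u/3 + 1)*(u - 2)*(u - 1)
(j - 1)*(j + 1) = j^2 - 1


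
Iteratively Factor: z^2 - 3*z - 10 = (z - 5)*(z + 2)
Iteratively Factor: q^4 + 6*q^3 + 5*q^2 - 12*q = (q - 1)*(q^3 + 7*q^2 + 12*q) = (q - 1)*(q + 4)*(q^2 + 3*q) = (q - 1)*(q + 3)*(q + 4)*(q)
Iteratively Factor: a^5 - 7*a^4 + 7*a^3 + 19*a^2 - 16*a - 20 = (a - 2)*(a^4 - 5*a^3 - 3*a^2 + 13*a + 10) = (a - 2)*(a + 1)*(a^3 - 6*a^2 + 3*a + 10) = (a - 5)*(a - 2)*(a + 1)*(a^2 - a - 2) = (a - 5)*(a - 2)*(a + 1)^2*(a - 2)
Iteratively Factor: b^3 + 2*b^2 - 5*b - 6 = (b - 2)*(b^2 + 4*b + 3) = (b - 2)*(b + 3)*(b + 1)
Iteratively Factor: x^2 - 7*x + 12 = (x - 3)*(x - 4)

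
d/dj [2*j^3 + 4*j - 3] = 6*j^2 + 4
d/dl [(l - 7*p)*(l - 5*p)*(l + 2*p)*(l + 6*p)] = 4*l^3 - 12*l^2*p - 98*l*p^2 + 136*p^3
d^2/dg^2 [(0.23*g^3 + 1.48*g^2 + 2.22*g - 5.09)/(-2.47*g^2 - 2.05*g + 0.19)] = (-2.8421709430404e-14*g^4 - 14.249064*g^3 + 182.691612*g^2 + 148.338396*g + 45.722688)/(15.069223*g^6 + 37.520535*g^5 + 27.663012*g^4 + 2.842735*g^3 - 2.127924*g^2 + 0.222015*g - 0.006859)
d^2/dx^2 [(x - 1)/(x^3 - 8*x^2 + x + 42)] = 2*((x - 1)*(3*x^2 - 16*x + 1)^2 + (-3*x^2 + 16*x - (x - 1)*(3*x - 8) - 1)*(x^3 - 8*x^2 + x + 42))/(x^3 - 8*x^2 + x + 42)^3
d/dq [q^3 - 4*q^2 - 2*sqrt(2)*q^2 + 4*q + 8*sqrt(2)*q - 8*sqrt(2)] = 3*q^2 - 8*q - 4*sqrt(2)*q + 4 + 8*sqrt(2)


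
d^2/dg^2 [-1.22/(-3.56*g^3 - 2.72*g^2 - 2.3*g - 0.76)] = (-(26.0592*g + 6.6368)*(3.56*g^3 + 2.72*g^2 + 2.3*g + 0.76) + 1.22*(10.68*g^2 + 5.44*g + 2.3)*(21.36*g^2 + 10.88*g + 4.6))/(3.56*g^3 + 2.72*g^2 + 2.3*g + 0.76)^3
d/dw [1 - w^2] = -2*w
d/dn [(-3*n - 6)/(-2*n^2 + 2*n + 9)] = 3*(2*n^2 - 2*n - 2*(n + 2)*(2*n - 1) - 9)/(-2*n^2 + 2*n + 9)^2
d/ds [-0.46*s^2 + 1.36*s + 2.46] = 1.36 - 0.92*s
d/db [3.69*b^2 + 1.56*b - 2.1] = 7.38*b + 1.56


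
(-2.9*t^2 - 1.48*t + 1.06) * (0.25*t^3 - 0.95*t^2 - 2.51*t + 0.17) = -0.725*t^5 + 2.385*t^4 + 8.95*t^3 + 2.2148*t^2 - 2.9122*t + 0.1802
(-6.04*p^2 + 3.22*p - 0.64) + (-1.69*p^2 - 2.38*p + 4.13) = -7.73*p^2 + 0.84*p + 3.49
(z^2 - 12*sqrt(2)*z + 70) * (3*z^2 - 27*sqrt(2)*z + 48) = 3*z^4 - 63*sqrt(2)*z^3 + 906*z^2 - 2466*sqrt(2)*z + 3360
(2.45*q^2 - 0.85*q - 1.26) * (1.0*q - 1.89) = 2.45*q^3 - 5.4805*q^2 + 0.3465*q + 2.3814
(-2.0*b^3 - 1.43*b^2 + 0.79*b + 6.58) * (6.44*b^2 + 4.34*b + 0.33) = -12.88*b^5 - 17.8892*b^4 - 1.7786*b^3 + 45.3319*b^2 + 28.8179*b + 2.1714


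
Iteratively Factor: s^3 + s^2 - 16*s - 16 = (s - 4)*(s^2 + 5*s + 4) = (s - 4)*(s + 1)*(s + 4)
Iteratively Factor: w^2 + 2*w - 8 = (w + 4)*(w - 2)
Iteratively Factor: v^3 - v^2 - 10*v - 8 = (v + 2)*(v^2 - 3*v - 4) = (v + 1)*(v + 2)*(v - 4)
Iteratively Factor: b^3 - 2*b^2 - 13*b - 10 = (b + 2)*(b^2 - 4*b - 5) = (b - 5)*(b + 2)*(b + 1)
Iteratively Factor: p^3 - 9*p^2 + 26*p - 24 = (p - 4)*(p^2 - 5*p + 6) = (p - 4)*(p - 3)*(p - 2)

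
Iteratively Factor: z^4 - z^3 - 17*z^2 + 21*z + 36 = (z + 1)*(z^3 - 2*z^2 - 15*z + 36) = (z + 1)*(z + 4)*(z^2 - 6*z + 9) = (z - 3)*(z + 1)*(z + 4)*(z - 3)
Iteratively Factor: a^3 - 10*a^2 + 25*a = (a - 5)*(a^2 - 5*a) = a*(a - 5)*(a - 5)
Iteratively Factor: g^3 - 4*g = (g)*(g^2 - 4) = g*(g + 2)*(g - 2)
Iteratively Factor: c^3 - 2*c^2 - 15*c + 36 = (c + 4)*(c^2 - 6*c + 9) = (c - 3)*(c + 4)*(c - 3)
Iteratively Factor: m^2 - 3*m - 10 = (m + 2)*(m - 5)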